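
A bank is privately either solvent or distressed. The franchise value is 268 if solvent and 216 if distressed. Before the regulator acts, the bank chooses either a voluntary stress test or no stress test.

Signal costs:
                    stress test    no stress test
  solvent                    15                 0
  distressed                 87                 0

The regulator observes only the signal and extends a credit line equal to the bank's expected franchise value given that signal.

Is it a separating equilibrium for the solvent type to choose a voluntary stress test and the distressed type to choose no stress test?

If types separate, stress test earns payment 268 and no stress test earns 216.
Solvent: stress test gives 268 − 15 = 253; no stress test gives 216 − 0 = 216. No deviation. ✓
Distressed: no stress test gives 216 − 0 = 216; stress test gives 268 − 87 = 181. No deviation. ✓
Both incentive constraints hold.

Yes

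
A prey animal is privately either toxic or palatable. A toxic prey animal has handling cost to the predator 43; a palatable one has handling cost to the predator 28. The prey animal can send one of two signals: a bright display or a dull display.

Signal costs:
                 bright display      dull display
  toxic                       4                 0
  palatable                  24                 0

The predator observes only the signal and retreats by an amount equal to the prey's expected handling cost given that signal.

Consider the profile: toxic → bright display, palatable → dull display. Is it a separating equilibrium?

Under separation the predator infers type exactly: bright display → toxic (pays 43), dull display → palatable (pays 28).
Toxic: bright display gives 43 − 4 = 39; dull display gives 28 − 0 = 28. No deviation. ✓
Palatable: dull display gives 28 − 0 = 28; bright display gives 43 − 24 = 19. No deviation. ✓
Both incentive constraints hold.

Yes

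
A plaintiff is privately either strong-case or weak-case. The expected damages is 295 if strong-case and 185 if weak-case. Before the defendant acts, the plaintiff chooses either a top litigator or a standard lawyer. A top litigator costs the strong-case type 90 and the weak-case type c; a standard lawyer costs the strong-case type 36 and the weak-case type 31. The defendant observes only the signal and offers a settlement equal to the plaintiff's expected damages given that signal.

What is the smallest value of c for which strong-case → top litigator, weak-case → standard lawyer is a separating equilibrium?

141

Under separation: top litigator → strong-case (pays 295); standard lawyer → weak-case (pays 185).
Strong-case: 295 − 90 = 205 ≥ 185 − 36 = 149. Holds regardless of c. ✓
Weak-case: 185 − 31 ≥ 295 − c, so c ≥ 295 − 154 = 141.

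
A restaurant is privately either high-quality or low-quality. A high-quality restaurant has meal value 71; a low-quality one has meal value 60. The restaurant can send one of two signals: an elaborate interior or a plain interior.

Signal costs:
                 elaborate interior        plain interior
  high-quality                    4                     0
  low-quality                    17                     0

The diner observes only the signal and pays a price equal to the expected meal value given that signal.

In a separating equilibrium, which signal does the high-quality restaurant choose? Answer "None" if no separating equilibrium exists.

Try high-quality → elaborate interior, low-quality → plain interior:
  If types separate, elaborate interior earns payment 71 and plain interior earns 60.
  High-quality: elaborate interior gives 71 − 4 = 67; plain interior gives 60 − 0 = 60. No deviation. ✓
  Low-quality: plain interior gives 60 − 0 = 60; elaborate interior gives 71 − 17 = 54. No deviation. ✓
Both hold — the high-quality type sends elaborate interior.

elaborate interior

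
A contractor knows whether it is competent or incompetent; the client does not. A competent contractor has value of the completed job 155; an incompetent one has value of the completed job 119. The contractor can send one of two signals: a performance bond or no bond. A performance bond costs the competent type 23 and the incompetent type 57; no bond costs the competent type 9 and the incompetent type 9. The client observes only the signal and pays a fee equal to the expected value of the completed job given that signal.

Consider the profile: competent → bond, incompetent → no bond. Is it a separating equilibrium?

Under separation the client infers type exactly: bond → competent (pays 155), no bond → incompetent (pays 119).
Competent: bond gives 155 − 23 = 132; no bond gives 119 − 9 = 110. No deviation. ✓
Incompetent: no bond gives 119 − 9 = 110; bond gives 155 − 57 = 98. No deviation. ✓
Both incentive constraints hold.

Yes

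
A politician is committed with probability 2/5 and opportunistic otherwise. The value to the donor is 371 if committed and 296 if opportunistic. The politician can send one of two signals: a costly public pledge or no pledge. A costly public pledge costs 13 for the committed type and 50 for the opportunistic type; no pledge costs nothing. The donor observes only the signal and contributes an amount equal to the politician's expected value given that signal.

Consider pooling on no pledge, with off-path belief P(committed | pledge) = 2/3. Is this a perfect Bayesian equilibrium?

No

On the equilibrium path (no pledge) the donor holds the prior 2/5 and pays 2/5·371 + 3/5·296 = 326. Off-path (pledge) belief 2/3 gives 2/3·371 + 1/3·296 = 346.
Committed: no pledge gives 326 − 0 = 326; pledge gives 346 − 13 = 333. Deviates. ✗
Opportunistic: no pledge gives 326 − 0 = 326; pledge gives 346 − 50 = 296. Stays. ✓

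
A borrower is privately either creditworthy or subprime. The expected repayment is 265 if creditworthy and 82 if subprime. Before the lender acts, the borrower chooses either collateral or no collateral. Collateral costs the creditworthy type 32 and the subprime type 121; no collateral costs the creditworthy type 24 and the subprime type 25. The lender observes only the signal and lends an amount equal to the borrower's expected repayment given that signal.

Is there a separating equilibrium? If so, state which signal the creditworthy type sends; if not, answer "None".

None

Try creditworthy → collateral, subprime → no collateral:
  Under separation the lender infers type exactly: collateral → creditworthy (pays 265), no collateral → subprime (pays 82).
  Creditworthy: collateral gives 265 − 32 = 233; no collateral gives 82 − 24 = 58. No deviation. ✓
  Subprime: no collateral gives 82 − 25 = 57; collateral gives 265 − 121 = 144. Would deviate. ✗
Try creditworthy → no collateral, subprime → collateral:
  Under separation the lender infers type exactly: no collateral → creditworthy (pays 265), collateral → subprime (pays 82).
  Creditworthy: no collateral gives 265 − 24 = 241; collateral gives 82 − 32 = 50. No deviation. ✓
  Subprime: collateral gives 82 − 121 = -39; no collateral gives 265 − 25 = 240. Would deviate. ✗
Neither assignment is incentive-compatible.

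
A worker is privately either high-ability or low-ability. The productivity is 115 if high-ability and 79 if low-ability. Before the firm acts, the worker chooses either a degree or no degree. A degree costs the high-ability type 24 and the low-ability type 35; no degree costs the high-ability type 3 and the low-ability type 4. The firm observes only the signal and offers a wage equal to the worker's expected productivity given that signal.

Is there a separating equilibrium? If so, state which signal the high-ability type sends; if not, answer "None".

None

Try high-ability → degree, low-ability → no degree:
  Under separation the firm infers type exactly: degree → high-ability (pays 115), no degree → low-ability (pays 79).
  High-ability: degree gives 115 − 24 = 91; no degree gives 79 − 3 = 76. No deviation. ✓
  Low-ability: no degree gives 79 − 4 = 75; degree gives 115 − 35 = 80. Would deviate. ✗
Try high-ability → no degree, low-ability → degree:
  Under separation the firm infers type exactly: no degree → high-ability (pays 115), degree → low-ability (pays 79).
  High-ability: no degree gives 115 − 3 = 112; degree gives 79 − 24 = 55. No deviation. ✓
  Low-ability: degree gives 79 − 35 = 44; no degree gives 115 − 4 = 111. Would deviate. ✗
Neither assignment is incentive-compatible.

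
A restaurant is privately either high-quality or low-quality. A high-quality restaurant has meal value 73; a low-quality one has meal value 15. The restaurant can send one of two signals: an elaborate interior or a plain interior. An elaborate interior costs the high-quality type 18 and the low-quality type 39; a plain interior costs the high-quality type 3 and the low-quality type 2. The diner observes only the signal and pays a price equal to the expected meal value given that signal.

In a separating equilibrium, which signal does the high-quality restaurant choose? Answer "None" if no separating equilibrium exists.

None

Try high-quality → elaborate interior, low-quality → plain interior:
  If types separate, elaborate interior earns payment 73 and plain interior earns 15.
  High-quality: elaborate interior gives 73 − 18 = 55; plain interior gives 15 − 3 = 12. No deviation. ✓
  Low-quality: plain interior gives 15 − 2 = 13; elaborate interior gives 73 − 39 = 34. Would deviate. ✗
Try high-quality → plain interior, low-quality → elaborate interior:
  If types separate, plain interior earns payment 73 and elaborate interior earns 15.
  High-quality: plain interior gives 73 − 3 = 70; elaborate interior gives 15 − 18 = -3. No deviation. ✓
  Low-quality: elaborate interior gives 15 − 39 = -24; plain interior gives 73 − 2 = 71. Would deviate. ✗
Neither assignment is incentive-compatible.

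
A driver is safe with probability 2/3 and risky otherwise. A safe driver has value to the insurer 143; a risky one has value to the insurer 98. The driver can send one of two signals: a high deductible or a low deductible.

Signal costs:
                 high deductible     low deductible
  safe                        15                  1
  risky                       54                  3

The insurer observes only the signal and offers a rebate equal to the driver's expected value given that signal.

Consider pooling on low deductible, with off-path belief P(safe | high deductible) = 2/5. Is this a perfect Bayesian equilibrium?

Yes

At the pooled signal (low deductible) the insurer holds the prior 2/3 and pays 2/3·143 + 1/3·98 = 128. Off-path (high deductible) belief 2/5 gives 2/5·143 + 3/5·98 = 116.
Safe: low deductible gives 128 − 1 = 127; high deductible gives 116 − 15 = 101. Stays. ✓
Risky: low deductible gives 128 − 3 = 125; high deductible gives 116 − 54 = 62. Stays. ✓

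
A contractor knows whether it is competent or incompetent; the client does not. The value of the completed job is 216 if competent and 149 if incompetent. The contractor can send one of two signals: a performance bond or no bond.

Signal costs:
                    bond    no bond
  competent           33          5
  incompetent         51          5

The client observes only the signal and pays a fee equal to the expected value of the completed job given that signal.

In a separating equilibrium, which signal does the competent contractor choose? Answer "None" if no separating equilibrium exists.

None

Try competent → bond, incompetent → no bond:
  Under separation the client infers type exactly: bond → competent (pays 216), no bond → incompetent (pays 149).
  Competent: bond gives 216 − 33 = 183; no bond gives 149 − 5 = 144. No deviation. ✓
  Incompetent: no bond gives 149 − 5 = 144; bond gives 216 − 51 = 165. Would deviate. ✗
Try competent → no bond, incompetent → bond:
  Under separation the client infers type exactly: no bond → competent (pays 216), bond → incompetent (pays 149).
  Competent: no bond gives 216 − 5 = 211; bond gives 149 − 33 = 116. No deviation. ✓
  Incompetent: bond gives 149 − 51 = 98; no bond gives 216 − 5 = 211. Would deviate. ✗
Neither assignment is incentive-compatible.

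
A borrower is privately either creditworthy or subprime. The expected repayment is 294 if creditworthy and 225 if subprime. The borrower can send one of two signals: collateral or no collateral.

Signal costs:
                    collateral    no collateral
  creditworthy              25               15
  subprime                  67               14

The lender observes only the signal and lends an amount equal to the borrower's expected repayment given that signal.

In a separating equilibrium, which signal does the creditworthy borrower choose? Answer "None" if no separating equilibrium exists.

None

Try creditworthy → collateral, subprime → no collateral:
  Under separation the lender infers type exactly: collateral → creditworthy (pays 294), no collateral → subprime (pays 225).
  Creditworthy: collateral gives 294 − 25 = 269; no collateral gives 225 − 15 = 210. No deviation. ✓
  Subprime: no collateral gives 225 − 14 = 211; collateral gives 294 − 67 = 227. Would deviate. ✗
Try creditworthy → no collateral, subprime → collateral:
  Under separation the lender infers type exactly: no collateral → creditworthy (pays 294), collateral → subprime (pays 225).
  Creditworthy: no collateral gives 294 − 15 = 279; collateral gives 225 − 25 = 200. No deviation. ✓
  Subprime: collateral gives 225 − 67 = 158; no collateral gives 294 − 14 = 280. Would deviate. ✗
Neither assignment is incentive-compatible.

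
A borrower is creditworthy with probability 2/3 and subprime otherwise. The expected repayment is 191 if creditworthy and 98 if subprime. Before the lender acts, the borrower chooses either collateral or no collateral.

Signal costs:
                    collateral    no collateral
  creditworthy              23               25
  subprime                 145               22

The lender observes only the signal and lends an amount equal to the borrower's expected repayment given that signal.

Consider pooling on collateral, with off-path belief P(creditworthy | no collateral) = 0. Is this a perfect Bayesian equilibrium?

At the pooled signal (collateral) the lender holds the prior 2/3 and pays 2/3·191 + 1/3·98 = 160. Off-path (no collateral) belief 0 gives 0·191 + 1·98 = 98.
Creditworthy: collateral gives 160 − 23 = 137; no collateral gives 98 − 25 = 73. Stays. ✓
Subprime: collateral gives 160 − 145 = 15; no collateral gives 98 − 22 = 76. Deviates. ✗

No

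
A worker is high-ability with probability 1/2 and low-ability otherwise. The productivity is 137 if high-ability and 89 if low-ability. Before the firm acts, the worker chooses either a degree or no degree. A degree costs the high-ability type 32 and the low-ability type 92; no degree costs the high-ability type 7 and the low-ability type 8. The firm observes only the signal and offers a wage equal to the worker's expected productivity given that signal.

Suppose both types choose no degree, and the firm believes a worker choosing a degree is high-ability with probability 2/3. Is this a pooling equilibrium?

At the pooled signal (no degree) the firm holds the prior 1/2 and pays 1/2·137 + 1/2·89 = 113. Off-path (degree) belief 2/3 gives 2/3·137 + 1/3·89 = 121.
High-ability: no degree gives 113 − 7 = 106; degree gives 121 − 32 = 89. Stays. ✓
Low-ability: no degree gives 113 − 8 = 105; degree gives 121 − 92 = 29. Stays. ✓

Yes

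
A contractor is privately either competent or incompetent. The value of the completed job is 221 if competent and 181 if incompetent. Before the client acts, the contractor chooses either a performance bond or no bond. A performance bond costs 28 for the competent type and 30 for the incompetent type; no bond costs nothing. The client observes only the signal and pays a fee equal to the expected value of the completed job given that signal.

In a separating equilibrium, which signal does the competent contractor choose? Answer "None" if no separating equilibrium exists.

Try competent → bond, incompetent → no bond:
  If types separate, bond earns payment 221 and no bond earns 181.
  Competent: bond gives 221 − 28 = 193; no bond gives 181 − 0 = 181. No deviation. ✓
  Incompetent: no bond gives 181 − 0 = 181; bond gives 221 − 30 = 191. Would deviate. ✗
Try competent → no bond, incompetent → bond:
  If types separate, no bond earns payment 221 and bond earns 181.
  Competent: no bond gives 221 − 0 = 221; bond gives 181 − 28 = 153. No deviation. ✓
  Incompetent: bond gives 181 − 30 = 151; no bond gives 221 − 0 = 221. Would deviate. ✗
Neither assignment is incentive-compatible.

None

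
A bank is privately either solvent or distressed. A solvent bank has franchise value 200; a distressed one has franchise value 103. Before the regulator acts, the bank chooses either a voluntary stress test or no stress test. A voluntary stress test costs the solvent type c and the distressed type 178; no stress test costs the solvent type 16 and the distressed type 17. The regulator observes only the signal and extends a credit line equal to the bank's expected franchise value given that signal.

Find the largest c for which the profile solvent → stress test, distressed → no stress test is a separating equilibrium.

Under separation: stress test → solvent (pays 200); no stress test → distressed (pays 103).
Distressed: 103 − 17 = 86 ≥ 200 − 178 = 22. Holds regardless of c. ✓
Solvent: 200 − c ≥ 103 − 16, so c ≤ 200 − 87 = 113.

113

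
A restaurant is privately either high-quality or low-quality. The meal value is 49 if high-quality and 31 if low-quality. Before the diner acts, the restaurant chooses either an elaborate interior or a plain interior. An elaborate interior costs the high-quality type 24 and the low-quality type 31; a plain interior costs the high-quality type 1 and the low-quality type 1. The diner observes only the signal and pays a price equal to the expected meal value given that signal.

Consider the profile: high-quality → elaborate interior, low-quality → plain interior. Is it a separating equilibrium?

No

If types separate, elaborate interior earns payment 49 and plain interior earns 31.
High-quality: elaborate interior gives 49 − 24 = 25; plain interior gives 31 − 1 = 30. Would deviate. ✗
Low-quality: plain interior gives 31 − 1 = 30; elaborate interior gives 49 − 31 = 18. No deviation. ✓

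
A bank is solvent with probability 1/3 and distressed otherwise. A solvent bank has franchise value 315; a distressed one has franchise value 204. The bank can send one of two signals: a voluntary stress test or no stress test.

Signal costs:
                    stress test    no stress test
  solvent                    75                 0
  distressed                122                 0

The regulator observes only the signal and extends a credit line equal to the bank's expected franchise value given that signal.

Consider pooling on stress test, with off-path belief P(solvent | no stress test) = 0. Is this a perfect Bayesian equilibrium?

No

At the pooled signal (stress test) the regulator holds the prior 1/3 and pays 1/3·315 + 2/3·204 = 241. Off-path (no stress test) belief 0 gives 0·315 + 1·204 = 204.
Solvent: stress test gives 241 − 75 = 166; no stress test gives 204 − 0 = 204. Deviates. ✗
Distressed: stress test gives 241 − 122 = 119; no stress test gives 204 − 0 = 204. Deviates. ✗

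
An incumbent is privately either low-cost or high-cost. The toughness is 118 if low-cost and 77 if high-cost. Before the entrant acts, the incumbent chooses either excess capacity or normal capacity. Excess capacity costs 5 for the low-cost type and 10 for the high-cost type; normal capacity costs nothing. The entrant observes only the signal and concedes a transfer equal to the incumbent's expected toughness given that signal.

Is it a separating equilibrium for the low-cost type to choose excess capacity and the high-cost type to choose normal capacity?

Under separation the entrant infers type exactly: excess capacity → low-cost (pays 118), normal capacity → high-cost (pays 77).
Low-cost: excess capacity gives 118 − 5 = 113; normal capacity gives 77 − 0 = 77. No deviation. ✓
High-cost: normal capacity gives 77 − 0 = 77; excess capacity gives 118 − 10 = 108. Would deviate. ✗

No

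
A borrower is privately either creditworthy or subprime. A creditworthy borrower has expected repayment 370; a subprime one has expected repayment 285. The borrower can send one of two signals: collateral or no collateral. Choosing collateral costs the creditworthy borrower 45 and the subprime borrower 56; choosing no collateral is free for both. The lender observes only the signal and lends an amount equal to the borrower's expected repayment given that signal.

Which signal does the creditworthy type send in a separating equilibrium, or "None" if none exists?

Try creditworthy → collateral, subprime → no collateral:
  If types separate, collateral earns payment 370 and no collateral earns 285.
  Creditworthy: collateral gives 370 − 45 = 325; no collateral gives 285 − 0 = 285. No deviation. ✓
  Subprime: no collateral gives 285 − 0 = 285; collateral gives 370 − 56 = 314. Would deviate. ✗
Try creditworthy → no collateral, subprime → collateral:
  If types separate, no collateral earns payment 370 and collateral earns 285.
  Creditworthy: no collateral gives 370 − 0 = 370; collateral gives 285 − 45 = 240. No deviation. ✓
  Subprime: collateral gives 285 − 56 = 229; no collateral gives 370 − 0 = 370. Would deviate. ✗
Neither assignment is incentive-compatible.

None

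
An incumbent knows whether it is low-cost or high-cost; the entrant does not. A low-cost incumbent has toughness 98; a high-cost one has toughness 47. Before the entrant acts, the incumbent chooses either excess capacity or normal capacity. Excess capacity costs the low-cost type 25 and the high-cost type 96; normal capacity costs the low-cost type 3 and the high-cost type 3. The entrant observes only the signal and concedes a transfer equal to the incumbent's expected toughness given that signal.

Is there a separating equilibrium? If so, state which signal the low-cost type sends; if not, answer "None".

excess capacity

Try low-cost → excess capacity, high-cost → normal capacity:
  If types separate, excess capacity earns payment 98 and normal capacity earns 47.
  Low-cost: excess capacity gives 98 − 25 = 73; normal capacity gives 47 − 3 = 44. No deviation. ✓
  High-cost: normal capacity gives 47 − 3 = 44; excess capacity gives 98 − 96 = 2. No deviation. ✓
Both hold — the low-cost type sends excess capacity.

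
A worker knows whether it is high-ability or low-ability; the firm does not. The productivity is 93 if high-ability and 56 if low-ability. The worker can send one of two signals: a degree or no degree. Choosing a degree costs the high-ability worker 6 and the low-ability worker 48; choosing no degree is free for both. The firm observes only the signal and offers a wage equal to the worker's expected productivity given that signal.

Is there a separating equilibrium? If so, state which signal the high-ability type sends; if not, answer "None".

Try high-ability → degree, low-ability → no degree:
  Under separation the firm infers type exactly: degree → high-ability (pays 93), no degree → low-ability (pays 56).
  High-ability: degree gives 93 − 6 = 87; no degree gives 56 − 0 = 56. No deviation. ✓
  Low-ability: no degree gives 56 − 0 = 56; degree gives 93 − 48 = 45. No deviation. ✓
Both hold — the high-ability type sends degree.

degree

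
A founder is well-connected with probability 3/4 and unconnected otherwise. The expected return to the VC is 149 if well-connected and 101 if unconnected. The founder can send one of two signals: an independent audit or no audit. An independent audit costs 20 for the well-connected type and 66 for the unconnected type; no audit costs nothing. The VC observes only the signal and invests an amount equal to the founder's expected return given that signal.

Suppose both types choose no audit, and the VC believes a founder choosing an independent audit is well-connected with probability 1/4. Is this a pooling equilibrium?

At the pooled signal (no audit) the VC holds the prior 3/4 and pays 3/4·149 + 1/4·101 = 137. Off-path (audit) belief 1/4 gives 1/4·149 + 3/4·101 = 113.
Well-connected: no audit gives 137 − 0 = 137; audit gives 113 − 20 = 93. Stays. ✓
Unconnected: no audit gives 137 − 0 = 137; audit gives 113 − 66 = 47. Stays. ✓

Yes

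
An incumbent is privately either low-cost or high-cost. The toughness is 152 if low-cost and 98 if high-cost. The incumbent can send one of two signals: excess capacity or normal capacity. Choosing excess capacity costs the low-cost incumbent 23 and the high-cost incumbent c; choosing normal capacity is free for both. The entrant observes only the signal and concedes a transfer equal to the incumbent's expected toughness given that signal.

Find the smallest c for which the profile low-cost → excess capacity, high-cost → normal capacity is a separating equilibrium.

Under separation: excess capacity → low-cost (pays 152); normal capacity → high-cost (pays 98).
Low-cost: 152 − 23 = 129 ≥ 98 − 0 = 98. Holds regardless of c. ✓
High-cost: 98 − 0 ≥ 152 − c, so c ≥ 152 − 98 = 54.

54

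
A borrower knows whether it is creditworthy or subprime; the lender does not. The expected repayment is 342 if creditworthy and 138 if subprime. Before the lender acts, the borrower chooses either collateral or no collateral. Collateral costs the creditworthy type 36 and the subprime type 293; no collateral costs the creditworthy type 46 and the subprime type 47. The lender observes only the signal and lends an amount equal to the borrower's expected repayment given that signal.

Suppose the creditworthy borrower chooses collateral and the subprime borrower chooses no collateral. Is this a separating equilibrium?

Yes

Under separation the lender infers type exactly: collateral → creditworthy (pays 342), no collateral → subprime (pays 138).
Creditworthy: collateral gives 342 − 36 = 306; no collateral gives 138 − 46 = 92. No deviation. ✓
Subprime: no collateral gives 138 − 47 = 91; collateral gives 342 − 293 = 49. No deviation. ✓
Neither type gains from mimicking the other.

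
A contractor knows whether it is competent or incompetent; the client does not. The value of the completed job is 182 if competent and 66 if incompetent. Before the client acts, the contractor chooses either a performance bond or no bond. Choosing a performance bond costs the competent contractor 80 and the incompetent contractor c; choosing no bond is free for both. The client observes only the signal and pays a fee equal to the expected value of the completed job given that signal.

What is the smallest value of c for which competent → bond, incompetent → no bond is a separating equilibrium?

116

Under separation: bond → competent (pays 182); no bond → incompetent (pays 66).
Competent: 182 − 80 = 102 ≥ 66 − 0 = 66. Holds regardless of c. ✓
Incompetent: 66 − 0 ≥ 182 − c, so c ≥ 182 − 66 = 116.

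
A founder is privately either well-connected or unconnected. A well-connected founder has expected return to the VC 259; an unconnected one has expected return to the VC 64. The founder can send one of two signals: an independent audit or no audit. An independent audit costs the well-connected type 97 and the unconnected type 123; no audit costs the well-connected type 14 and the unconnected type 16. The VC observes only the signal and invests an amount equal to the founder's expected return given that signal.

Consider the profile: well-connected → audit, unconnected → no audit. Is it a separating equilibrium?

If types separate, audit earns payment 259 and no audit earns 64.
Well-connected: audit gives 259 − 97 = 162; no audit gives 64 − 14 = 50. No deviation. ✓
Unconnected: no audit gives 64 − 16 = 48; audit gives 259 − 123 = 136. Would deviate. ✗

No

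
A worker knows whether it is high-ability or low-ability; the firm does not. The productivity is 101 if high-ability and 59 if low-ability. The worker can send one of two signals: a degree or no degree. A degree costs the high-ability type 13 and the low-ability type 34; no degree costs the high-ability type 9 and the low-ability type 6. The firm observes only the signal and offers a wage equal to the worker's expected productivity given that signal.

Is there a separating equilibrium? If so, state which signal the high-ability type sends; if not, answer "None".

Try high-ability → degree, low-ability → no degree:
  If types separate, degree earns payment 101 and no degree earns 59.
  High-ability: degree gives 101 − 13 = 88; no degree gives 59 − 9 = 50. No deviation. ✓
  Low-ability: no degree gives 59 − 6 = 53; degree gives 101 − 34 = 67. Would deviate. ✗
Try high-ability → no degree, low-ability → degree:
  If types separate, no degree earns payment 101 and degree earns 59.
  High-ability: no degree gives 101 − 9 = 92; degree gives 59 − 13 = 46. No deviation. ✓
  Low-ability: degree gives 59 − 34 = 25; no degree gives 101 − 6 = 95. Would deviate. ✗
Neither assignment is incentive-compatible.

None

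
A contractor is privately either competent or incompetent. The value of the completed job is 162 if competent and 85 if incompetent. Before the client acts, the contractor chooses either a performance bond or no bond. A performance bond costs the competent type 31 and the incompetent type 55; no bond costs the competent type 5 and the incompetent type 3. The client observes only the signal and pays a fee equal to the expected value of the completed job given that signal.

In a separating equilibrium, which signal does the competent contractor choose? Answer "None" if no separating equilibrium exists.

Try competent → bond, incompetent → no bond:
  If types separate, bond earns payment 162 and no bond earns 85.
  Competent: bond gives 162 − 31 = 131; no bond gives 85 − 5 = 80. No deviation. ✓
  Incompetent: no bond gives 85 − 3 = 82; bond gives 162 − 55 = 107. Would deviate. ✗
Try competent → no bond, incompetent → bond:
  If types separate, no bond earns payment 162 and bond earns 85.
  Competent: no bond gives 162 − 5 = 157; bond gives 85 − 31 = 54. No deviation. ✓
  Incompetent: bond gives 85 − 55 = 30; no bond gives 162 − 3 = 159. Would deviate. ✗
Neither assignment is incentive-compatible.

None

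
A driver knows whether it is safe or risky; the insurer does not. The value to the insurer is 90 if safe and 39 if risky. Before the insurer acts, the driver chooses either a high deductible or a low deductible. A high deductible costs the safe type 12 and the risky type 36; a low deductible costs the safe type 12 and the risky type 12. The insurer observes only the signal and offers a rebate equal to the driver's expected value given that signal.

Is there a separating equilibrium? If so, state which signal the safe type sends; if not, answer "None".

Try safe → high deductible, risky → low deductible:
  If types separate, high deductible earns payment 90 and low deductible earns 39.
  Safe: high deductible gives 90 − 12 = 78; low deductible gives 39 − 12 = 27. No deviation. ✓
  Risky: low deductible gives 39 − 12 = 27; high deductible gives 90 − 36 = 54. Would deviate. ✗
Try safe → low deductible, risky → high deductible:
  If types separate, low deductible earns payment 90 and high deductible earns 39.
  Safe: low deductible gives 90 − 12 = 78; high deductible gives 39 − 12 = 27. No deviation. ✓
  Risky: high deductible gives 39 − 36 = 3; low deductible gives 90 − 12 = 78. Would deviate. ✗
Neither assignment is incentive-compatible.

None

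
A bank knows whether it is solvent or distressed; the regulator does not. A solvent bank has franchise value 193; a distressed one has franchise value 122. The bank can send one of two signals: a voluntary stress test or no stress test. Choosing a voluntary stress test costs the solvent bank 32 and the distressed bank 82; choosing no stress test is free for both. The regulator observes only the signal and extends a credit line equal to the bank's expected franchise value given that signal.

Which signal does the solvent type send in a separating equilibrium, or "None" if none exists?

stress test

Try solvent → stress test, distressed → no stress test:
  Under separation the regulator infers type exactly: stress test → solvent (pays 193), no stress test → distressed (pays 122).
  Solvent: stress test gives 193 − 32 = 161; no stress test gives 122 − 0 = 122. No deviation. ✓
  Distressed: no stress test gives 122 − 0 = 122; stress test gives 193 − 82 = 111. No deviation. ✓
Both hold — the solvent type sends stress test.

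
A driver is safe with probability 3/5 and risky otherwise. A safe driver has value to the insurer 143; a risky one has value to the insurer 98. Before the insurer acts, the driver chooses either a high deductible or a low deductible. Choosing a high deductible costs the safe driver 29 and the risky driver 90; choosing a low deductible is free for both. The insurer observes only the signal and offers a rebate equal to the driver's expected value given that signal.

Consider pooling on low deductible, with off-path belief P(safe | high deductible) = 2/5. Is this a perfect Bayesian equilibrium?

On the equilibrium path (low deductible) the insurer holds the prior 3/5 and pays 3/5·143 + 2/5·98 = 125. Off-path (high deductible) belief 2/5 gives 2/5·143 + 3/5·98 = 116.
Safe: low deductible gives 125 − 0 = 125; high deductible gives 116 − 29 = 87. Stays. ✓
Risky: low deductible gives 125 − 0 = 125; high deductible gives 116 − 90 = 26. Stays. ✓
Beliefs are Bayes-consistent on-path and both types best-respond.

Yes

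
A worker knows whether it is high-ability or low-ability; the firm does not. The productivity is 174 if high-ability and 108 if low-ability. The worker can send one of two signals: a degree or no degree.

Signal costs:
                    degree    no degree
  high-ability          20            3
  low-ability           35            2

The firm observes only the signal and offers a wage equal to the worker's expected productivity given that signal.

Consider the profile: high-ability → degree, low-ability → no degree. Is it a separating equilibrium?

Under separation the firm infers type exactly: degree → high-ability (pays 174), no degree → low-ability (pays 108).
High-ability: degree gives 174 − 20 = 154; no degree gives 108 − 3 = 105. No deviation. ✓
Low-ability: no degree gives 108 − 2 = 106; degree gives 174 − 35 = 139. Would deviate. ✗

No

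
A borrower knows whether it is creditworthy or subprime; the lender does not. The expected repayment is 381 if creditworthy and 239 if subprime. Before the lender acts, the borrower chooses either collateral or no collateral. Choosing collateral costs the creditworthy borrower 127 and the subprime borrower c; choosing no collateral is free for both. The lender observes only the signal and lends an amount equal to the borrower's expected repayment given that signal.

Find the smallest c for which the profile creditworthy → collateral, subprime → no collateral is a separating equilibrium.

Under separation: collateral → creditworthy (pays 381); no collateral → subprime (pays 239).
Creditworthy: 381 − 127 = 254 ≥ 239 − 0 = 239. Holds regardless of c. ✓
Subprime: 239 − 0 ≥ 381 − c, so c ≥ 381 − 239 = 142.

142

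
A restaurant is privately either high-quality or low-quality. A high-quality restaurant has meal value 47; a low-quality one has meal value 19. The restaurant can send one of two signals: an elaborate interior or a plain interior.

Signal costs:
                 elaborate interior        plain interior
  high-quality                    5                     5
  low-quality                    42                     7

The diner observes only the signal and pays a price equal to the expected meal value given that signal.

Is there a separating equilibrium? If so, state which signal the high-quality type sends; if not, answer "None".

Try high-quality → elaborate interior, low-quality → plain interior:
  If types separate, elaborate interior earns payment 47 and plain interior earns 19.
  High-quality: elaborate interior gives 47 − 5 = 42; plain interior gives 19 − 5 = 14. No deviation. ✓
  Low-quality: plain interior gives 19 − 7 = 12; elaborate interior gives 47 − 42 = 5. No deviation. ✓
Both hold — the high-quality type sends elaborate interior.

elaborate interior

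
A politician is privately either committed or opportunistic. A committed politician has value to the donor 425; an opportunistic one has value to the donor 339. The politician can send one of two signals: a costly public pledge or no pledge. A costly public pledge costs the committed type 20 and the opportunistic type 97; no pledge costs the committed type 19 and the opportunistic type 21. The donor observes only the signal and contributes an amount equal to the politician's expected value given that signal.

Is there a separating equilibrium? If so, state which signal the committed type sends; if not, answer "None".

Try committed → pledge, opportunistic → no pledge:
  Under separation the donor infers type exactly: pledge → committed (pays 425), no pledge → opportunistic (pays 339).
  Committed: pledge gives 425 − 20 = 405; no pledge gives 339 − 19 = 320. No deviation. ✓
  Opportunistic: no pledge gives 339 − 21 = 318; pledge gives 425 − 97 = 328. Would deviate. ✗
Try committed → no pledge, opportunistic → pledge:
  Under separation the donor infers type exactly: no pledge → committed (pays 425), pledge → opportunistic (pays 339).
  Committed: no pledge gives 425 − 19 = 406; pledge gives 339 − 20 = 319. No deviation. ✓
  Opportunistic: pledge gives 339 − 97 = 242; no pledge gives 425 − 21 = 404. Would deviate. ✗
Neither assignment is incentive-compatible.

None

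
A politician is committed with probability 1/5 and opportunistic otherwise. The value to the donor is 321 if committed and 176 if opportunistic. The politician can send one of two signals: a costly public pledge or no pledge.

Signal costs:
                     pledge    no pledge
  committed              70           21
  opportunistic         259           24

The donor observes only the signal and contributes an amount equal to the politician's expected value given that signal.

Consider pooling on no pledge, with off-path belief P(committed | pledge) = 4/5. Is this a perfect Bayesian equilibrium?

No

On the equilibrium path (no pledge) the donor holds the prior 1/5 and pays 1/5·321 + 4/5·176 = 205. Off-path (pledge) belief 4/5 gives 4/5·321 + 1/5·176 = 292.
Committed: no pledge gives 205 − 21 = 184; pledge gives 292 − 70 = 222. Deviates. ✗
Opportunistic: no pledge gives 205 − 24 = 181; pledge gives 292 − 259 = 33. Stays. ✓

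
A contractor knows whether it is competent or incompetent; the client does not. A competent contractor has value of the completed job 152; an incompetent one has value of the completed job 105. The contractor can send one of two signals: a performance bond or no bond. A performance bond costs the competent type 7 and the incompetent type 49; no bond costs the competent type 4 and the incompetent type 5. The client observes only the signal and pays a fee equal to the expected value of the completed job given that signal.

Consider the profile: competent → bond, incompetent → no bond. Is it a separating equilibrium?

No

If types separate, bond earns payment 152 and no bond earns 105.
Competent: bond gives 152 − 7 = 145; no bond gives 105 − 4 = 101. No deviation. ✓
Incompetent: no bond gives 105 − 5 = 100; bond gives 152 − 49 = 103. Would deviate. ✗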